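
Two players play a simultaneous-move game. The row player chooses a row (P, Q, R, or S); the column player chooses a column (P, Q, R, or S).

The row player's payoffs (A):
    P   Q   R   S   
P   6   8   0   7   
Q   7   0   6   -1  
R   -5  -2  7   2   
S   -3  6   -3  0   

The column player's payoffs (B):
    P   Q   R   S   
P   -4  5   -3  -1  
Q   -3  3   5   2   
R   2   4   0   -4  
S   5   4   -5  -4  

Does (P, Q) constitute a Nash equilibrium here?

Holding the column player at Q: the row player gets 8 from P, versus 0 from Q, -2 from R, 6 from S. No profitable deviation for the row player.
Holding the row player at P: the column player gets 5 from Q, versus -4 from P, -3 from R, -1 from S. No profitable deviation for the column player either.

Yes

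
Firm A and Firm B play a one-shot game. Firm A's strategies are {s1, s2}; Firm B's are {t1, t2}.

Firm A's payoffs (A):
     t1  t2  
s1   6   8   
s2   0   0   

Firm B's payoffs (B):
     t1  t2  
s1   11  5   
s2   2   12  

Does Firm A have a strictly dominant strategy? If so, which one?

Check whether one of Firm A's strategies beats all alternatives regardless of what the opponent does.
s1 strictly dominates: vs t1: 6 > 0; vs t2: 8 > 0.

s1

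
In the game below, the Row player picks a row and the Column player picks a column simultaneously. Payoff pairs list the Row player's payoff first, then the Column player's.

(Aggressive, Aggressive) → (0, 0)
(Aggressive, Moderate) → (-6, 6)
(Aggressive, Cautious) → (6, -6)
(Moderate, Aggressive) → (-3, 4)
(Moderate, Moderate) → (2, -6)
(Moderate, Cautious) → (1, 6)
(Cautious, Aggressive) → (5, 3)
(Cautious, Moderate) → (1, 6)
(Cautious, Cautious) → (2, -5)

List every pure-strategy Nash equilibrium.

A profile is a Nash equilibrium when each player is best-responding to the other.
The Row player's best responses — vs Aggressive: Cautious (payoff 5); vs Moderate: Moderate (payoff 2); vs Cautious: Aggressive (payoff 6).
The Column player's best responses — vs Aggressive: Moderate (payoff 6); vs Moderate: Cautious (payoff 6); vs Cautious: Moderate (payoff 6).
No cell has both players best-responding. For instance, the Row player's best reply to Aggressive is Cautious, but against Cautious the Column player prefers Moderate over Aggressive.

No pure-strategy Nash equilibrium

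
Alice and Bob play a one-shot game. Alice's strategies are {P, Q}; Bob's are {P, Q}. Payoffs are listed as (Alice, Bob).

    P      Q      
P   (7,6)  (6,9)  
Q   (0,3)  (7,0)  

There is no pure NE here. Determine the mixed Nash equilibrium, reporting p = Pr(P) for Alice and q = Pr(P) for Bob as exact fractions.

p = 1/2, q = 1/8

In a mixed NE each player is indifferent between their pure strategies, so the opponent's mix sets the indifference.
Bob indifferent between P and Q: p·6 + (1−p)·3 = p·9 + (1−p)·0 ⟹ 3 + 3p = 0 + 9p ⟹ p = 1/2.
Alice indifferent between P and Q: q·7 + (1−q)·6 = q·0 + (1−q)·7 ⟹ 6 + 1q = 7 + (-7)q ⟹ q = 1/8.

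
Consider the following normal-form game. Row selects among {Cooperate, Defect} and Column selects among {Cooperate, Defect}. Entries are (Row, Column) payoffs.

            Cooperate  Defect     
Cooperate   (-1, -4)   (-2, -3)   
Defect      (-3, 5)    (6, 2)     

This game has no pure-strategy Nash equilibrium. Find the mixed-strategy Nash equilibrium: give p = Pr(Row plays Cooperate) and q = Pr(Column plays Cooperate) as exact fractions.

p = 3/4, q = 4/5

In a mixed NE each player is indifferent between their pure strategies, so the opponent's mix sets the indifference.
Column indifferent between Cooperate and Defect: p·(-4) + (1−p)·5 = p·(-3) + (1−p)·2 ⟹ 5 + (-9)p = 2 + (-5)p ⟹ p = 3/4.
Row indifferent between Cooperate and Defect: q·(-1) + (1−q)·(-2) = q·(-3) + (1−q)·6 ⟹ (-2) + 1q = 6 + (-9)q ⟹ q = 4/5.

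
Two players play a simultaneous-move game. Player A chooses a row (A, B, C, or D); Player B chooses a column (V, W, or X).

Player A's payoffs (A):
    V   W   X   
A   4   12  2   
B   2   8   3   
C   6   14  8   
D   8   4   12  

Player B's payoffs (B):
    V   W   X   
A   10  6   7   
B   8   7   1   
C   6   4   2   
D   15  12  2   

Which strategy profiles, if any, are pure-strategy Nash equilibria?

Find each player's best response to every opponent strategy; NE are the intersections.
Player A's best responses — vs V: D (payoff 8); vs W: C (payoff 14); vs X: D (payoff 12).
Player B's best responses — vs A: V (payoff 10); vs B: V (payoff 8); vs C: V (payoff 6); vs D: V (payoff 15).
The only mutual best response is (D, V); neither player gains by switching there.

(D, V)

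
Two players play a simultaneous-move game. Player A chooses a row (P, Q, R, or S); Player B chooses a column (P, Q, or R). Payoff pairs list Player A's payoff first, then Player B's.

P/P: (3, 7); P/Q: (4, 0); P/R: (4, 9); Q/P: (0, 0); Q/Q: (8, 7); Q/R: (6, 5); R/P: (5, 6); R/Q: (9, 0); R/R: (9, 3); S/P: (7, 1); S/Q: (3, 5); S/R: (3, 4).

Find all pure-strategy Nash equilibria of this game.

No pure-strategy Nash equilibrium

Find each player's best response to every opponent strategy; NE are the intersections.
Player A's best responses — vs P: S (payoff 7); vs Q: R (payoff 9); vs R: R (payoff 9).
Player B's best responses — vs P: R (payoff 9); vs Q: Q (payoff 7); vs R: P (payoff 6); vs S: Q (payoff 5).
No cell has both players best-responding. For instance, Player A's best reply to Q is R, but against R Player B prefers P over Q.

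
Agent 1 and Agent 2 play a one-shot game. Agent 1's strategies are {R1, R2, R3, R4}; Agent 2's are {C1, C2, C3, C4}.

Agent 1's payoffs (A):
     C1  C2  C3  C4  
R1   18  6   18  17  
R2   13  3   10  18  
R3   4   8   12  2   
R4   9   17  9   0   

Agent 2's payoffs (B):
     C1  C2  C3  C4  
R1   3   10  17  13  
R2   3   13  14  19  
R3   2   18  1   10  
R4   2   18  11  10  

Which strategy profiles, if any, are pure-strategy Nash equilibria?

(R1, C3), (R2, C4), and (R4, C2)

A profile is a Nash equilibrium when each player is best-responding to the other.
Agent 1's best responses — vs C1: R1 (payoff 18); vs C2: R4 (payoff 17); vs C3: R1 (payoff 18); vs C4: R2 (payoff 18).
Agent 2's best responses — vs R1: C3 (payoff 17); vs R2: C4 (payoff 19); vs R3: C2 (payoff 18); vs R4: C2 (payoff 18).
Mutual best responses occur at (R1, C3), (R2, C4), and (R4, C2); at each, neither player gains by switching.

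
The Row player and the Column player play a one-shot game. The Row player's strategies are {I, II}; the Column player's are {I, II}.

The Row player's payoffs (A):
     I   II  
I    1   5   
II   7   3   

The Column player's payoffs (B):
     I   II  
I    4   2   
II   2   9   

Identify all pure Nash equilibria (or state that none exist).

Find each player's best response to every opponent strategy; NE are the intersections.
The Row player's best responses — vs I: II (payoff 7); vs II: I (payoff 5).
The Column player's best responses — vs I: I (payoff 4); vs II: II (payoff 9).
No cell has both players best-responding. For instance, the Row player's best reply to II is I, but against I the Column player prefers I over II.

No pure-strategy Nash equilibrium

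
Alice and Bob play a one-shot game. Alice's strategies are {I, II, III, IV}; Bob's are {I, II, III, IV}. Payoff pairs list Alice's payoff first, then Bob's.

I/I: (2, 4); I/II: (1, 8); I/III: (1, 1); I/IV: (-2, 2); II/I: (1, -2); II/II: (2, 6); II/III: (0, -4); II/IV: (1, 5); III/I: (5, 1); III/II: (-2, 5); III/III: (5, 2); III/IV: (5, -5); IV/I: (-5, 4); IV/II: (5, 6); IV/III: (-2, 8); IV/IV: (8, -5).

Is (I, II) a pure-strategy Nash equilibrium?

No

Holding Bob at II: Alice gets 1 from I but could get 5 by switching to IV. Alice has a profitable deviation.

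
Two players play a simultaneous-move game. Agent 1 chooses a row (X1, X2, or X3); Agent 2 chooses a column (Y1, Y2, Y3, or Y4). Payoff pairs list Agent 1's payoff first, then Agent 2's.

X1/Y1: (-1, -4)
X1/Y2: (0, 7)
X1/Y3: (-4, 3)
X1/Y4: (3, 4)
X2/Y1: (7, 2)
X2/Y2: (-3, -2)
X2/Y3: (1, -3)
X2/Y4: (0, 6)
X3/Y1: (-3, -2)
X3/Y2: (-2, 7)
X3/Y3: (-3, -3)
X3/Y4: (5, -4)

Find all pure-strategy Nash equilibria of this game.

Check mutual best responses: a cell is a NE iff neither player can gain by unilaterally deviating.
Agent 1's best responses — vs Y1: X2 (payoff 7); vs Y2: X1 (payoff 0); vs Y3: X2 (payoff 1); vs Y4: X3 (payoff 5).
Agent 2's best responses — vs X1: Y2 (payoff 7); vs X2: Y4 (payoff 6); vs X3: Y2 (payoff 7).
The only mutual best response is (X1, Y2); neither player gains by switching there.

(X1, Y2)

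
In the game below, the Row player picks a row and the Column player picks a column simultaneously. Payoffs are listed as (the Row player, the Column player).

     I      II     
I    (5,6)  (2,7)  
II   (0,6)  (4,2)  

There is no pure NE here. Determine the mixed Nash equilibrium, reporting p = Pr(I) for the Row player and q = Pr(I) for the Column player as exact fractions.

p = 4/5, q = 2/7

Each player's mixing probability is pinned down by making the *other* player indifferent.
The Column player indifferent between I and II: p·6 + (1−p)·6 = p·7 + (1−p)·2 ⟹ 6 + 0p = 2 + 5p ⟹ p = 4/5.
The Row player indifferent between I and II: q·5 + (1−q)·2 = q·0 + (1−q)·4 ⟹ 2 + 3q = 4 + (-4)q ⟹ q = 2/7.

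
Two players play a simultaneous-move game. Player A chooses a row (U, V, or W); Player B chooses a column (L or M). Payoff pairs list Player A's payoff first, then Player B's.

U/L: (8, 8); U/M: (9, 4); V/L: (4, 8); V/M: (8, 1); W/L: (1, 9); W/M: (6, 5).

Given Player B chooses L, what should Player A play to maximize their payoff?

U

With Player B fixed at L, Player A's payoffs are: U → 8, V → 4, W → 1.
The maximum is 8, achieved by U.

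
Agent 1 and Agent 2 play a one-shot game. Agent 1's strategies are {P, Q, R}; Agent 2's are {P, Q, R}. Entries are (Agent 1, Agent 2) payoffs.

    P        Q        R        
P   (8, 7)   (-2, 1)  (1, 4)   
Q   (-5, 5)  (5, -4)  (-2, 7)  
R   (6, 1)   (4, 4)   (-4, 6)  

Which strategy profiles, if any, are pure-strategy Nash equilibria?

Find each player's best response to every opponent strategy; NE are the intersections.
Agent 1's best responses — vs P: P (payoff 8); vs Q: Q (payoff 5); vs R: P (payoff 1).
Agent 2's best responses — vs P: P (payoff 7); vs Q: R (payoff 7); vs R: R (payoff 6).
The only mutual best response is (P, P); neither player gains by switching there.

(P, P)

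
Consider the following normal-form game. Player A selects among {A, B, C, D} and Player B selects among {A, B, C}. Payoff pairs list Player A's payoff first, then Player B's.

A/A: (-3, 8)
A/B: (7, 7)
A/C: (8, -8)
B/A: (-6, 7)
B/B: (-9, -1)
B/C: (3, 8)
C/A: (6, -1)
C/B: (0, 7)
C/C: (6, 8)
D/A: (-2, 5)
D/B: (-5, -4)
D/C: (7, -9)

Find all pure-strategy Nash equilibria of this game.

None

Find each player's best response to every opponent strategy; NE are the intersections.
Player A's best responses — vs A: C (payoff 6); vs B: A (payoff 7); vs C: A (payoff 8).
Player B's best responses — vs A: A (payoff 8); vs B: C (payoff 8); vs C: C (payoff 8); vs D: A (payoff 5).
No cell has both players best-responding. For instance, Player A's best reply to C is A, but against A Player B prefers A over C.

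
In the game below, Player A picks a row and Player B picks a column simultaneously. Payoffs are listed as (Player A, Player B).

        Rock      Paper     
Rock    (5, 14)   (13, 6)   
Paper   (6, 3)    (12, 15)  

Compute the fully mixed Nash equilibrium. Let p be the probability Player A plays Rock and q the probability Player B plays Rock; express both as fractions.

In a mixed NE each player is indifferent between their pure strategies, so the opponent's mix sets the indifference.
Player B indifferent between Rock and Paper: p·14 + (1−p)·3 = p·6 + (1−p)·15 ⟹ 3 + 11p = 15 + (-9)p ⟹ p = 3/5.
Player A indifferent between Rock and Paper: q·5 + (1−q)·13 = q·6 + (1−q)·12 ⟹ 13 + (-8)q = 12 + (-6)q ⟹ q = 1/2.

p = 3/5, q = 1/2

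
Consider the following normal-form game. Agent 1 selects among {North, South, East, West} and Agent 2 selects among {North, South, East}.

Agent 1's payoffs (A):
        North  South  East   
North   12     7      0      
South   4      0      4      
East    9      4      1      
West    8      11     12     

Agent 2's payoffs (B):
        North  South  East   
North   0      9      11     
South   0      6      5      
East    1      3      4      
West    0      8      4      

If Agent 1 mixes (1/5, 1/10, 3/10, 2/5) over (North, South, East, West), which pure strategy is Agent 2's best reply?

South

Agent 2's best reply maximizes expected payoff against the mix.
North: (1/5)·0 + (1/10)·0 + (3/10)·1 + (2/5)·0 = 3/10
South: (1/5)·9 + (1/10)·6 + (3/10)·3 + (2/5)·8 = 13/2
East: (1/5)·11 + (1/10)·5 + (3/10)·4 + (2/5)·4 = 11/2
Highest expected payoff is 13/2, from South.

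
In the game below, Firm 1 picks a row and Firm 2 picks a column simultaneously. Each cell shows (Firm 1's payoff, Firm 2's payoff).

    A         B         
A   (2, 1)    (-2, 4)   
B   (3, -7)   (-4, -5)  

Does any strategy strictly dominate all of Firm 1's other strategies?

Check whether one of Firm 1's strategies beats all alternatives regardless of what the opponent does.
A is not dominant: against A, B gives 3 > 2.
B is not dominant: against B, A gives -2 > -4.
No single strategy is best against every opponent action.

No strictly dominant strategy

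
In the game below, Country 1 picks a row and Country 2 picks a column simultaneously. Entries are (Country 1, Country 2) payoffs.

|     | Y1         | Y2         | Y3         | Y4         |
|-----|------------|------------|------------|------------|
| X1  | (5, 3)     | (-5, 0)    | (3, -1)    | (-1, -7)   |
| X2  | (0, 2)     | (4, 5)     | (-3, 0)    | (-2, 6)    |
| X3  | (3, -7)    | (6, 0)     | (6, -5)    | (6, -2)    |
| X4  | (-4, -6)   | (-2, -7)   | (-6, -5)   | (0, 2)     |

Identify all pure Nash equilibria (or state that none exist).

(X1, Y1) and (X3, Y2)

Check mutual best responses: a cell is a NE iff neither player can gain by unilaterally deviating.
Country 1's best responses — vs Y1: X1 (payoff 5); vs Y2: X3 (payoff 6); vs Y3: X3 (payoff 6); vs Y4: X3 (payoff 6).
Country 2's best responses — vs X1: Y1 (payoff 3); vs X2: Y4 (payoff 6); vs X3: Y2 (payoff 0); vs X4: Y4 (payoff 2).
Mutual best responses occur at (X1, Y1) and (X3, Y2); at each, neither player gains by switching.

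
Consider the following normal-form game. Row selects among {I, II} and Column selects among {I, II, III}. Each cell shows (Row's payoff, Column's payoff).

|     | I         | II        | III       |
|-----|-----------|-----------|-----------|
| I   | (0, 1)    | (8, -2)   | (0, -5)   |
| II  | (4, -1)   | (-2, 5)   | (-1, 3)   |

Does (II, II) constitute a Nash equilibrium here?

Holding Column at II: Row gets -2 from II but could get 8 by switching to I. Row has a profitable deviation.

No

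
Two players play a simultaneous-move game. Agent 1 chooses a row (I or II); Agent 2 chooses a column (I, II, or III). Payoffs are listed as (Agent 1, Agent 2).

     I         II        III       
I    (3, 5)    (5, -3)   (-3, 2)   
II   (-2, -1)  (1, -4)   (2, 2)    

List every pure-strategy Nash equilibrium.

(I, I) and (II, III)

Check mutual best responses: a cell is a NE iff neither player can gain by unilaterally deviating.
Agent 1's best responses — vs I: I (payoff 3); vs II: I (payoff 5); vs III: II (payoff 2).
Agent 2's best responses — vs I: I (payoff 5); vs II: III (payoff 2).
Mutual best responses occur at (I, I) and (II, III); at each, neither player gains by switching.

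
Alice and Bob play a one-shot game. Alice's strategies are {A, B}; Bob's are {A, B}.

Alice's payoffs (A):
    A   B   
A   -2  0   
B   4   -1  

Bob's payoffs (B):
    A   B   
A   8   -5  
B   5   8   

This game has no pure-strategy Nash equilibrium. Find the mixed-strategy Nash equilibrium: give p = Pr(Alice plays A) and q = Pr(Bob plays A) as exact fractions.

p = 3/16, q = 1/7

Each player's mixing probability is pinned down by making the *other* player indifferent.
Bob indifferent between A and B: p·8 + (1−p)·5 = p·(-5) + (1−p)·8 ⟹ 5 + 3p = 8 + (-13)p ⟹ p = 3/16.
Alice indifferent between A and B: q·(-2) + (1−q)·0 = q·4 + (1−q)·(-1) ⟹ 0 + (-2)q = (-1) + 5q ⟹ q = 1/7.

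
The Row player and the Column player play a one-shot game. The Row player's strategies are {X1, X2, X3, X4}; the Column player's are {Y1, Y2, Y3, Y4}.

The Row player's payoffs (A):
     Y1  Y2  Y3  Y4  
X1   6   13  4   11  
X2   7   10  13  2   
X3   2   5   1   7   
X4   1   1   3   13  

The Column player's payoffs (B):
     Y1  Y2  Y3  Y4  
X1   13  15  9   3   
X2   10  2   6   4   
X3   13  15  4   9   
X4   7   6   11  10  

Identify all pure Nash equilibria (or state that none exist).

Find each player's best response to every opponent strategy; NE are the intersections.
The Row player's best responses — vs Y1: X2 (payoff 7); vs Y2: X1 (payoff 13); vs Y3: X2 (payoff 13); vs Y4: X4 (payoff 13).
The Column player's best responses — vs X1: Y2 (payoff 15); vs X2: Y1 (payoff 10); vs X3: Y2 (payoff 15); vs X4: Y3 (payoff 11).
Mutual best responses occur at (X1, Y2) and (X2, Y1); at each, neither player gains by switching.

(X1, Y2) and (X2, Y1)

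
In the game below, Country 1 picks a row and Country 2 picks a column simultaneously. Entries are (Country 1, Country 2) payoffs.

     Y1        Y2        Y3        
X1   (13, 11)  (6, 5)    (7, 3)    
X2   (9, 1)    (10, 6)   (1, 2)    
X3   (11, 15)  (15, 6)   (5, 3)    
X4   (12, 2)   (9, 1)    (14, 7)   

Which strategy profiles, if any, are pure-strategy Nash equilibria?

(X1, Y1) and (X4, Y3)

A profile is a Nash equilibrium when each player is best-responding to the other.
Country 1's best responses — vs Y1: X1 (payoff 13); vs Y2: X3 (payoff 15); vs Y3: X4 (payoff 14).
Country 2's best responses — vs X1: Y1 (payoff 11); vs X2: Y2 (payoff 6); vs X3: Y1 (payoff 15); vs X4: Y3 (payoff 7).
Mutual best responses occur at (X1, Y1) and (X4, Y3); at each, neither player gains by switching.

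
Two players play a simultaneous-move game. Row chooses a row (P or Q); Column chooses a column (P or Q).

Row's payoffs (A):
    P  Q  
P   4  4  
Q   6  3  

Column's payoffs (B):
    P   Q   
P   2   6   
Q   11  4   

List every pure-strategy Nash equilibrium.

Check mutual best responses: a cell is a NE iff neither player can gain by unilaterally deviating.
Row's best responses — vs P: Q (payoff 6); vs Q: P (payoff 4).
Column's best responses — vs P: Q (payoff 6); vs Q: P (payoff 11).
Mutual best responses occur at (P, Q) and (Q, P); at each, neither player gains by switching.

(P, Q) and (Q, P)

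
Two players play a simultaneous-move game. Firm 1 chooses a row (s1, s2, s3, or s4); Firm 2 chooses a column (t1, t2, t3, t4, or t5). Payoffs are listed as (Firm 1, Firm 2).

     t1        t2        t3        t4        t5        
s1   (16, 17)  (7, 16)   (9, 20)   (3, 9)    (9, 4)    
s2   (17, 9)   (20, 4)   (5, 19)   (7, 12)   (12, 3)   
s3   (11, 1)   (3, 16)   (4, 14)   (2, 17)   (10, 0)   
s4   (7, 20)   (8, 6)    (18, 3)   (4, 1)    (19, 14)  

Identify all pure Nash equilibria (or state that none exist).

There is no pure-strategy Nash equilibrium

Check mutual best responses: a cell is a NE iff neither player can gain by unilaterally deviating.
Firm 1's best responses — vs t1: s2 (payoff 17); vs t2: s2 (payoff 20); vs t3: s4 (payoff 18); vs t4: s2 (payoff 7); vs t5: s4 (payoff 19).
Firm 2's best responses — vs s1: t3 (payoff 20); vs s2: t3 (payoff 19); vs s3: t4 (payoff 17); vs s4: t1 (payoff 20).
No cell has both players best-responding. For instance, Firm 1's best reply to t3 is s4, but against s4 Firm 2 prefers t1 over t3.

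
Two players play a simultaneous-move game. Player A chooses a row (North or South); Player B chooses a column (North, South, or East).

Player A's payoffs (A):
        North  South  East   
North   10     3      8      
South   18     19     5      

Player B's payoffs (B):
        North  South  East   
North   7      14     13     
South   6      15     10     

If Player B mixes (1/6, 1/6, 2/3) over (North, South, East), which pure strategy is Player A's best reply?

Player A's best reply maximizes expected payoff against the mix.
North: (1/6)·10 + (1/6)·3 + (2/3)·8 = 15/2
South: (1/6)·18 + (1/6)·19 + (2/3)·5 = 19/2
Highest expected payoff is 19/2, from South.

South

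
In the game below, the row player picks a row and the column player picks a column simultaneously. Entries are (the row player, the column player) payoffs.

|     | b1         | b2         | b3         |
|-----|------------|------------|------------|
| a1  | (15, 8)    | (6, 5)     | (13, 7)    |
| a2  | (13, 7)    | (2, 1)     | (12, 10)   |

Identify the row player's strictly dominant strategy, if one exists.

A strategy is strictly dominant if it gives the row player a strictly higher payoff than every other strategy, against every choice by the opponent.
a1 strictly dominates: vs b1: 15 > 13; vs b2: 6 > 2; vs b3: 13 > 12.

a1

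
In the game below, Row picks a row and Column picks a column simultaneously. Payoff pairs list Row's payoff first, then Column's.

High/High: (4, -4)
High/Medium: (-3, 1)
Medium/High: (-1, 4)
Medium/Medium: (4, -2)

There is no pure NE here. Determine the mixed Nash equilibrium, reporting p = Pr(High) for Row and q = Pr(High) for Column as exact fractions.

Each player's mixing probability is pinned down by making the *other* player indifferent.
Column indifferent between High and Medium: p·(-4) + (1−p)·4 = p·1 + (1−p)·(-2) ⟹ 4 + (-8)p = (-2) + 3p ⟹ p = 6/11.
Row indifferent between High and Medium: q·4 + (1−q)·(-3) = q·(-1) + (1−q)·4 ⟹ (-3) + 7q = 4 + (-5)q ⟹ q = 7/12.

p = 6/11, q = 7/12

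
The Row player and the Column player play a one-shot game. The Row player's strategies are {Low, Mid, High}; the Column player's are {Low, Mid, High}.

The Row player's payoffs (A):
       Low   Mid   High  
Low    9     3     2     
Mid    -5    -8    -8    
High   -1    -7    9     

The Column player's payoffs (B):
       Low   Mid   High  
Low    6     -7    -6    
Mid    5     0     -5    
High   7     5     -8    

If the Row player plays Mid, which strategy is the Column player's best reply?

Low

With the Row player fixed at Mid, the Column player's payoffs are: Low → 5, Mid → 0, High → -5.
The maximum is 5, achieved by Low.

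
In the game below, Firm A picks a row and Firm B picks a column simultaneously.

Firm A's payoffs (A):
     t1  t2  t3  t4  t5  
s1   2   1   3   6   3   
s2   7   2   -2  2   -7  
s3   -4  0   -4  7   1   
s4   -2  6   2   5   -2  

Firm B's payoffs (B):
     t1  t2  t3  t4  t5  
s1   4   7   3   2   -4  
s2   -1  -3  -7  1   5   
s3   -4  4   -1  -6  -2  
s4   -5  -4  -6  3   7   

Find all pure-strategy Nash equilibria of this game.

Find each player's best response to every opponent strategy; NE are the intersections.
Firm A's best responses — vs t1: s2 (payoff 7); vs t2: s4 (payoff 6); vs t3: s1 (payoff 3); vs t4: s3 (payoff 7); vs t5: s1 (payoff 3).
Firm B's best responses — vs s1: t2 (payoff 7); vs s2: t5 (payoff 5); vs s3: t2 (payoff 4); vs s4: t5 (payoff 7).
No cell has both players best-responding. For instance, Firm A's best reply to t4 is s3, but against s3 Firm B prefers t2 over t4.

No pure-strategy Nash equilibrium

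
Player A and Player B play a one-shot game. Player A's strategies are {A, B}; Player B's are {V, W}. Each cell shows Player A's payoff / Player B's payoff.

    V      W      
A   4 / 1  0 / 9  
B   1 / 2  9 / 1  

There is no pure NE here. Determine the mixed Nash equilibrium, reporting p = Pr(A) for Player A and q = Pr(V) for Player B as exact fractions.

p = 1/9, q = 3/4

In a mixed NE each player is indifferent between their pure strategies, so the opponent's mix sets the indifference.
Player B indifferent between V and W: p·1 + (1−p)·2 = p·9 + (1−p)·1 ⟹ 2 + (-1)p = 1 + 8p ⟹ p = 1/9.
Player A indifferent between A and B: q·4 + (1−q)·0 = q·1 + (1−q)·9 ⟹ 0 + 4q = 9 + (-8)q ⟹ q = 3/4.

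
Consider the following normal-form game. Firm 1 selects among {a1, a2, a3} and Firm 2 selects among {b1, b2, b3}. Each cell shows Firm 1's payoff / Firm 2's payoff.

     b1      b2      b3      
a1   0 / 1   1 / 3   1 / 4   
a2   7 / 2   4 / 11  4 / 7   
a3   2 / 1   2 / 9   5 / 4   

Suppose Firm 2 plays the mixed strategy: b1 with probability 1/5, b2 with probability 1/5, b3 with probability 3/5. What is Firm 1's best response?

a2

Firm 1's best reply maximizes expected payoff against the mix.
a1: (1/5)·0 + (1/5)·1 + (3/5)·1 = 4/5
a2: (1/5)·7 + (1/5)·4 + (3/5)·4 = 23/5
a3: (1/5)·2 + (1/5)·2 + (3/5)·5 = 19/5
Highest expected payoff is 23/5, from a2.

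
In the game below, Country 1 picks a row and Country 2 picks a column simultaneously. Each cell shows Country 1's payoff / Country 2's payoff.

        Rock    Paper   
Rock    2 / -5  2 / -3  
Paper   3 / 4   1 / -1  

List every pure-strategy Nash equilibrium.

(Rock, Paper) and (Paper, Rock)

A profile is a Nash equilibrium when each player is best-responding to the other.
Country 1's best responses — vs Rock: Paper (payoff 3); vs Paper: Rock (payoff 2).
Country 2's best responses — vs Rock: Paper (payoff -3); vs Paper: Rock (payoff 4).
Mutual best responses occur at (Rock, Paper) and (Paper, Rock); at each, neither player gains by switching.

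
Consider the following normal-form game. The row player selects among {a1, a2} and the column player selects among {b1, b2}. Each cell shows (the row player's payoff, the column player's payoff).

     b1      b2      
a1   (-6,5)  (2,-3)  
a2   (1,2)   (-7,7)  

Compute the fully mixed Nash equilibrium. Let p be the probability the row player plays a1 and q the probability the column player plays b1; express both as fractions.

p = 5/13, q = 9/16

In a mixed NE each player is indifferent between their pure strategies, so the opponent's mix sets the indifference.
The column player indifferent between b1 and b2: p·5 + (1−p)·2 = p·(-3) + (1−p)·7 ⟹ 2 + 3p = 7 + (-10)p ⟹ p = 5/13.
The row player indifferent between a1 and a2: q·(-6) + (1−q)·2 = q·1 + (1−q)·(-7) ⟹ 2 + (-8)q = (-7) + 8q ⟹ q = 9/16.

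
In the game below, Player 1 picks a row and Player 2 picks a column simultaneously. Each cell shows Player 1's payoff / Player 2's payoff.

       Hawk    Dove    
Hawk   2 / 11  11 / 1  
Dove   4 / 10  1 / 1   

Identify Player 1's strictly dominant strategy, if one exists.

No strictly dominant strategy

A strategy is strictly dominant if it gives Player 1 a strictly higher payoff than every other strategy, against every choice by the opponent.
Hawk is not dominant: against Hawk, Dove gives 4 > 2.
Dove is not dominant: against Dove, Hawk gives 11 > 1.
No single strategy is best against every opponent action.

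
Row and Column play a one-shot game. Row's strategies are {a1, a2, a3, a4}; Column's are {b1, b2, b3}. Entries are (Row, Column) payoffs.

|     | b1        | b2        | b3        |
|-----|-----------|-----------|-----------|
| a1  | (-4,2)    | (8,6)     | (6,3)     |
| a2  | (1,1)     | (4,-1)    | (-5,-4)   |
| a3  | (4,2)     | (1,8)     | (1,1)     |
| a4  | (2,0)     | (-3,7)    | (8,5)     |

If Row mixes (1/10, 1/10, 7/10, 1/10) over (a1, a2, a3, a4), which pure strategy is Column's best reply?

Column's best reply maximizes expected payoff against the mix.
b1: (1/10)·2 + (1/10)·1 + (7/10)·2 + (1/10)·0 = 17/10
b2: (1/10)·6 + (1/10)·(-1) + (7/10)·8 + (1/10)·7 = 34/5
b3: (1/10)·3 + (1/10)·(-4) + (7/10)·1 + (1/10)·5 = 11/10
Highest expected payoff is 34/5, from b2.

b2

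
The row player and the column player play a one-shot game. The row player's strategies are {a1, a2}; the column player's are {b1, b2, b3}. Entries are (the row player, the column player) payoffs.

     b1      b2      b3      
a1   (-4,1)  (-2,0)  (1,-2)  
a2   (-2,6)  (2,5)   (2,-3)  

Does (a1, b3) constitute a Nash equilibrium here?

Holding the column player at b3: the row player gets 1 from a1 but could get 2 by switching to a2. The row player has a profitable deviation.

No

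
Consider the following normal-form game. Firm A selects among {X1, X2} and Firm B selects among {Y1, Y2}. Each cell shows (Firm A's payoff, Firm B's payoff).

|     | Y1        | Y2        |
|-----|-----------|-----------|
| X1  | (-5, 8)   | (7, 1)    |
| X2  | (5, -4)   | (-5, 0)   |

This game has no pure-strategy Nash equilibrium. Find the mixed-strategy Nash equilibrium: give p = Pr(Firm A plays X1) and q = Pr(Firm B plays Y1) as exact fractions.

Each player's mixing probability is pinned down by making the *other* player indifferent.
Firm B indifferent between Y1 and Y2: p·8 + (1−p)·(-4) = p·1 + (1−p)·0 ⟹ (-4) + 12p = 0 + 1p ⟹ p = 4/11.
Firm A indifferent between X1 and X2: q·(-5) + (1−q)·7 = q·5 + (1−q)·(-5) ⟹ 7 + (-12)q = (-5) + 10q ⟹ q = 6/11.

p = 4/11, q = 6/11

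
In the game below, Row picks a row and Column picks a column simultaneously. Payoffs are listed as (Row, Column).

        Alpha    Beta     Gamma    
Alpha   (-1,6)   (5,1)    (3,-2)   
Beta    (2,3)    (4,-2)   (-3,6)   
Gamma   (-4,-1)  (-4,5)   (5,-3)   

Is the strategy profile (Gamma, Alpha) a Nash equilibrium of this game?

No

Holding Column at Alpha: Row gets -4 from Gamma but could get 2 by switching to Beta. Row has a profitable deviation.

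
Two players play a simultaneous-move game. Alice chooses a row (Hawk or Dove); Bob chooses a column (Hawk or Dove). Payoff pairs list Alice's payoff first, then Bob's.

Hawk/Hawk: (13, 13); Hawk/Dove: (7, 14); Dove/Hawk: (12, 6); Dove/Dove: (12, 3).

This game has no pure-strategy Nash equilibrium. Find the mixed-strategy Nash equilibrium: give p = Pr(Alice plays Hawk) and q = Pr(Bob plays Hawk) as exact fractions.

p = 3/4, q = 5/6

Each player's mixing probability is pinned down by making the *other* player indifferent.
Bob indifferent between Hawk and Dove: p·13 + (1−p)·6 = p·14 + (1−p)·3 ⟹ 6 + 7p = 3 + 11p ⟹ p = 3/4.
Alice indifferent between Hawk and Dove: q·13 + (1−q)·7 = q·12 + (1−q)·12 ⟹ 7 + 6q = 12 + 0q ⟹ q = 5/6.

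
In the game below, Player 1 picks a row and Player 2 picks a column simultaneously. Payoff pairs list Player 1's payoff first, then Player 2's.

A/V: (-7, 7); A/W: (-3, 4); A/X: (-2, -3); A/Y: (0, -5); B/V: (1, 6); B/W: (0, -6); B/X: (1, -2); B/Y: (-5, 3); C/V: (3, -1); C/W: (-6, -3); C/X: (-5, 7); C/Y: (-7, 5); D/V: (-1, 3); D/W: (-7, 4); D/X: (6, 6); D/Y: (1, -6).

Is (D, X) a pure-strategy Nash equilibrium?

Yes

Holding Player 2 at X: Player 1 gets 6 from D, versus -2 from A, 1 from B, -5 from C. No profitable deviation for Player 1.
Holding Player 1 at D: Player 2 gets 6 from X, versus 3 from V, 4 from W, -6 from Y. No profitable deviation for Player 2 either.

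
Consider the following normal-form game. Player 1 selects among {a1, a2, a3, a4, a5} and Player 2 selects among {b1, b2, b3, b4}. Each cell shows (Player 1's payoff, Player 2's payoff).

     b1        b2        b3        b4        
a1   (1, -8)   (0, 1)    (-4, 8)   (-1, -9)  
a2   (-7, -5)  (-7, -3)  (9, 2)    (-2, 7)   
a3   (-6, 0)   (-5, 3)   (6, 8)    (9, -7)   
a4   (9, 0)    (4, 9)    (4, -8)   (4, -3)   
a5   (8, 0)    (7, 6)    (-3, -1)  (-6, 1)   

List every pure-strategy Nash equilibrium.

(a5, b2)

A profile is a Nash equilibrium when each player is best-responding to the other.
Player 1's best responses — vs b1: a4 (payoff 9); vs b2: a5 (payoff 7); vs b3: a2 (payoff 9); vs b4: a3 (payoff 9).
Player 2's best responses — vs a1: b3 (payoff 8); vs a2: b4 (payoff 7); vs a3: b3 (payoff 8); vs a4: b2 (payoff 9); vs a5: b2 (payoff 6).
The only mutual best response is (a5, b2); neither player gains by switching there.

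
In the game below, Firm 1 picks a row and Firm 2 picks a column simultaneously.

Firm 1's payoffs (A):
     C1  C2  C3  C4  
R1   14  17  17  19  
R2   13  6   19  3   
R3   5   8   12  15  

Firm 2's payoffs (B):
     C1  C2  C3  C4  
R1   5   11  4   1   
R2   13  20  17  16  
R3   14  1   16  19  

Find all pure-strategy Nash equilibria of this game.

(R1, C2)

A profile is a Nash equilibrium when each player is best-responding to the other.
Firm 1's best responses — vs C1: R1 (payoff 14); vs C2: R1 (payoff 17); vs C3: R2 (payoff 19); vs C4: R1 (payoff 19).
Firm 2's best responses — vs R1: C2 (payoff 11); vs R2: C2 (payoff 20); vs R3: C4 (payoff 19).
The only mutual best response is (R1, C2); neither player gains by switching there.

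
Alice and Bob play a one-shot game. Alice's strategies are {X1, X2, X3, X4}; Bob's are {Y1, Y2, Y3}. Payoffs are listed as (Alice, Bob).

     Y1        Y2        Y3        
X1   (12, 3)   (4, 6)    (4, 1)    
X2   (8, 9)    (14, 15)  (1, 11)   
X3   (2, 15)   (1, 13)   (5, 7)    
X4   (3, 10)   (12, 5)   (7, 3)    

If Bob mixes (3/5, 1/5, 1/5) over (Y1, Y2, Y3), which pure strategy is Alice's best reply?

X1

Compute Alice's expected payoff from each pure strategy against the given mix.
X1: (3/5)·12 + (1/5)·4 + (1/5)·4 = 44/5
X2: (3/5)·8 + (1/5)·14 + (1/5)·1 = 39/5
X3: (3/5)·2 + (1/5)·1 + (1/5)·5 = 12/5
X4: (3/5)·3 + (1/5)·12 + (1/5)·7 = 28/5
Highest expected payoff is 44/5, from X1.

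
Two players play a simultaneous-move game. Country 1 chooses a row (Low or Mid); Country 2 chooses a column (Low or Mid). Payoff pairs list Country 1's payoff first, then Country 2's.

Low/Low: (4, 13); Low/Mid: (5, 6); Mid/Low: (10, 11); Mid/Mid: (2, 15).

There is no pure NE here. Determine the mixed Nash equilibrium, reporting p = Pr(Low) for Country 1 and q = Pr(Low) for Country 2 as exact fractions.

Each player's mixing probability is pinned down by making the *other* player indifferent.
Country 2 indifferent between Low and Mid: p·13 + (1−p)·11 = p·6 + (1−p)·15 ⟹ 11 + 2p = 15 + (-9)p ⟹ p = 4/11.
Country 1 indifferent between Low and Mid: q·4 + (1−q)·5 = q·10 + (1−q)·2 ⟹ 5 + (-1)q = 2 + 8q ⟹ q = 1/3.

p = 4/11, q = 1/3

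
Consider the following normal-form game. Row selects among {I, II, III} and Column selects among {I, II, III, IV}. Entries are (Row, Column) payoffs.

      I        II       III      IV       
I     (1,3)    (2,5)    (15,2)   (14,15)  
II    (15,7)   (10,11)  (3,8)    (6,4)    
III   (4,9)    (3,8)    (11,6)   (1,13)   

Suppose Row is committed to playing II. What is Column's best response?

II

With Row fixed at II, Column's payoffs are: I → 7, II → 11, III → 8, IV → 4.
The maximum is 11, achieved by II.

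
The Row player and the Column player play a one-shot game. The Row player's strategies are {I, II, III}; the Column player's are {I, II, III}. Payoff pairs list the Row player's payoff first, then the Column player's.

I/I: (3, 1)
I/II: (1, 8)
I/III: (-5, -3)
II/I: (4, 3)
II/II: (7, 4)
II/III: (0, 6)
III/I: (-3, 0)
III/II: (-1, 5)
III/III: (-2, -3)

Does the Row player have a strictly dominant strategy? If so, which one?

II

A strategy is strictly dominant if it gives the Row player a strictly higher payoff than every other strategy, against every choice by the opponent.
II strictly dominates: vs I: 4 > each of {3, -3}; vs II: 7 > each of {1, -1}; vs III: 0 > each of {-5, -2}.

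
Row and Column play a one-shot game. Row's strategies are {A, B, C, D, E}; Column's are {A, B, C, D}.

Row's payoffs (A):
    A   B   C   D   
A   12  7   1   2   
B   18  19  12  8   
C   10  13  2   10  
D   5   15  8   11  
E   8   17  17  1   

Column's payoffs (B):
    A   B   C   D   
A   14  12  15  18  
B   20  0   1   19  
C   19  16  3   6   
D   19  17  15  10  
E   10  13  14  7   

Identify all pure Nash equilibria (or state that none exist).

(B, A) and (E, C)

Find each player's best response to every opponent strategy; NE are the intersections.
Row's best responses — vs A: B (payoff 18); vs B: B (payoff 19); vs C: E (payoff 17); vs D: D (payoff 11).
Column's best responses — vs A: D (payoff 18); vs B: A (payoff 20); vs C: A (payoff 19); vs D: A (payoff 19); vs E: C (payoff 14).
Mutual best responses occur at (B, A) and (E, C); at each, neither player gains by switching.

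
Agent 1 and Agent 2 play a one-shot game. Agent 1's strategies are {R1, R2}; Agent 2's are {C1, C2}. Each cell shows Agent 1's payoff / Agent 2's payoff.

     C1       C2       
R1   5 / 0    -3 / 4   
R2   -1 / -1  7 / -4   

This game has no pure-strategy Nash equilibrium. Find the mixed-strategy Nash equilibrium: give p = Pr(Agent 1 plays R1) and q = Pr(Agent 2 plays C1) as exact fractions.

In a mixed NE each player is indifferent between their pure strategies, so the opponent's mix sets the indifference.
Agent 2 indifferent between C1 and C2: p·0 + (1−p)·(-1) = p·4 + (1−p)·(-4) ⟹ (-1) + 1p = (-4) + 8p ⟹ p = 3/7.
Agent 1 indifferent between R1 and R2: q·5 + (1−q)·(-3) = q·(-1) + (1−q)·7 ⟹ (-3) + 8q = 7 + (-8)q ⟹ q = 5/8.

p = 3/7, q = 5/8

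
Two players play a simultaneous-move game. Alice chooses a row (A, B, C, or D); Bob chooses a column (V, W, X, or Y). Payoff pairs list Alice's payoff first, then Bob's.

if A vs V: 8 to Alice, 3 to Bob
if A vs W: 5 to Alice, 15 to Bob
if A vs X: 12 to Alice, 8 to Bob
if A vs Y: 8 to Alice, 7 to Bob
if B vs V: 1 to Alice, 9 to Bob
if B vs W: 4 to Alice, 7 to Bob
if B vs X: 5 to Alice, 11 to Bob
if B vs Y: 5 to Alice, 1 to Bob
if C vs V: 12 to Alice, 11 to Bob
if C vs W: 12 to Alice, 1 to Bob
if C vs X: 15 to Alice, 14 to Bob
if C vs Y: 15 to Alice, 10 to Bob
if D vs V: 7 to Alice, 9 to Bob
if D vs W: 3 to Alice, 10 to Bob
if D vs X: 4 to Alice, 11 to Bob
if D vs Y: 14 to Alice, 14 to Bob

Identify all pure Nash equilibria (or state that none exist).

(C, X)

Check mutual best responses: a cell is a NE iff neither player can gain by unilaterally deviating.
Alice's best responses — vs V: C (payoff 12); vs W: C (payoff 12); vs X: C (payoff 15); vs Y: C (payoff 15).
Bob's best responses — vs A: W (payoff 15); vs B: X (payoff 11); vs C: X (payoff 14); vs D: Y (payoff 14).
The only mutual best response is (C, X); neither player gains by switching there.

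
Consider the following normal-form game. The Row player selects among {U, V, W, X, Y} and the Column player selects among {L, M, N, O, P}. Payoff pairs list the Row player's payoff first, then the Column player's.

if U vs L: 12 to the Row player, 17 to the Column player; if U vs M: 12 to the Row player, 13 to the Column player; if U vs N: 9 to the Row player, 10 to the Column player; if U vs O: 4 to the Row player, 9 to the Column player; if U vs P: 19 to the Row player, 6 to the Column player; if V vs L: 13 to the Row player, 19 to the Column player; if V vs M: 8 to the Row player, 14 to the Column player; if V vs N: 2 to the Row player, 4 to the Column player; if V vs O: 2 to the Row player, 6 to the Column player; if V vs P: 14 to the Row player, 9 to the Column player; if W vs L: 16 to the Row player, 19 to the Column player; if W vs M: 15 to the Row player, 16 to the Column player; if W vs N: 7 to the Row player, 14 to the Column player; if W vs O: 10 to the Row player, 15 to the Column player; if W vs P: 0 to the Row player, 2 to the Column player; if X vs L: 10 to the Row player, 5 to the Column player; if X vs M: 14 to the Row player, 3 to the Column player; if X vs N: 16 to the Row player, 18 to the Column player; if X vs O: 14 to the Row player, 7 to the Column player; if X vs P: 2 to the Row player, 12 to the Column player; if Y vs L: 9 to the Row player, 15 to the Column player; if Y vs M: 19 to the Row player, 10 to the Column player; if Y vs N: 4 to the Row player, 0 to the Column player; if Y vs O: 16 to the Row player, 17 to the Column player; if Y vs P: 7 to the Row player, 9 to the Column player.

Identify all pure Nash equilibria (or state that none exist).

A profile is a Nash equilibrium when each player is best-responding to the other.
The Row player's best responses — vs L: W (payoff 16); vs M: Y (payoff 19); vs N: X (payoff 16); vs O: Y (payoff 16); vs P: U (payoff 19).
The Column player's best responses — vs U: L (payoff 17); vs V: L (payoff 19); vs W: L (payoff 19); vs X: N (payoff 18); vs Y: O (payoff 17).
Mutual best responses occur at (W, L), (X, N), and (Y, O); at each, neither player gains by switching.

(W, L), (X, N), and (Y, O)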